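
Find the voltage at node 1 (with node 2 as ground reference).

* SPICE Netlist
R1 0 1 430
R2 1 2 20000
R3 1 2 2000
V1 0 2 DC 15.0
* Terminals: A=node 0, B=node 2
Nodal analysis, taking node 2 as the 0 V reference.
Source V1 fixes V_0 = 15 V.
KCL at each unknown node (sum of currents leaving = 0; resistances in Ω):
  Node 1: (V_1 - 15)/430 + (V_1 - 0)/20000 + (V_1 - 0)/2000 = 0
Collecting terms: 0.002876 × V_1 = 0.03488  =>  V_1 = 12.13 V
The requested potential is V_1 = 12.13 V.

Final answer: V_1 = 12.13 V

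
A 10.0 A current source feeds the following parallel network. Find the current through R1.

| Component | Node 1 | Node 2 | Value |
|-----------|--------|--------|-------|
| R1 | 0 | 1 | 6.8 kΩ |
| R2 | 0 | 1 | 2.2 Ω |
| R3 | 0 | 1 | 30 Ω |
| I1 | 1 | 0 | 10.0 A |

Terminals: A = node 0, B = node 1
All resistors sit directly between nodes 0 and 1, so they are in parallel and share one voltage V; the full source current 10 A splits among them.
1/R_par = 1/6800 + 1/2.2 + 1/30 = 0.488 S  =>  R_par = 2.049 Ω
V = I × R_par = 10 × 2.049 = 20.49 V
I_R1 = V/R1 = 20.49/6800 = 0.003013 A

Final answer: 0.003013 A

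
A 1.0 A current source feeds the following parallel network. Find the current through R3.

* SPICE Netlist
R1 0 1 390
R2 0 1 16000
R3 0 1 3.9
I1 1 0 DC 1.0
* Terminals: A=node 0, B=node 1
All resistors sit directly between nodes 0 and 1, so they are in parallel and share one voltage V; the full source current 1 A splits among them.
1/R_par = 1/390 + 1/16000 + 1/3.9 = 0.259 S  =>  R_par = 3.86 Ω
V = I × R_par = 1 × 3.86 = 3.86 V
I_R3 = V/R3 = 3.86/3.9 = 0.9899 A

Final answer: 0.9899 A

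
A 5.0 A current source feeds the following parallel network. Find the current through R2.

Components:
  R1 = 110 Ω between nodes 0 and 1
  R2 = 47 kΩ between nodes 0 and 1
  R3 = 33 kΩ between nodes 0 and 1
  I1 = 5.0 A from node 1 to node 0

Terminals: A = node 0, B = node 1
All resistors sit directly between nodes 0 and 1, so they are in parallel and share one voltage V; the full source current 5 A splits among them.
1/R_par = 1/110 + 1/47000 + 1/33000 = 0.009142 S  =>  R_par = 109.4 Ω
V = I × R_par = 5 × 109.4 = 546.9 V
I_R2 = V/R2 = 546.9/47000 = 0.01164 A

Final answer: 0.01164 A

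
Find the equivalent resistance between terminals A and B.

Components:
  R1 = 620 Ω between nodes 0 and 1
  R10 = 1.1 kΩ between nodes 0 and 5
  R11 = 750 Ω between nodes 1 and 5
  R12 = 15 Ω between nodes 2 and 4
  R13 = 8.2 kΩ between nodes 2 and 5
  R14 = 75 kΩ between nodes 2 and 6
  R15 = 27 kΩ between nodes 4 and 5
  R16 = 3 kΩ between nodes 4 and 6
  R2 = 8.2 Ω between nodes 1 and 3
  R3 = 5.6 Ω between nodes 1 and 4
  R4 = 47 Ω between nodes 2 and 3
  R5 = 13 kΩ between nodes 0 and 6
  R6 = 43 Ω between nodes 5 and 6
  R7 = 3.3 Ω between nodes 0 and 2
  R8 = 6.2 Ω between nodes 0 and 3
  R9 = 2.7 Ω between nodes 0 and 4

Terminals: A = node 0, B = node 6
The network is not a plain series/parallel combination. Inject a 1 A test current into terminal A (node 0) and return it from terminal B (node 6); then R_eq = V_A / (1 A).
Nodal analysis, taking node 6 as the 0 V reference.
Current source I_test pushes 1 A into node 0 and draws it out of node 6.
KCL at each unknown node (sum of currents leaving = 0; resistances in Ω):
  Node 0: (V_0 - V_1)/620 + (V_0 - 0)/13000 + (V_0 - V_2)/3.3 + (V_0 - V_3)/6.2 + (V_0 - V_4)/2.7 + (V_0 - V_5)/1100 - 1 = 0
  Node 1: (V_1 - V_0)/620 + (V_1 - V_3)/8.2 + (V_1 - V_4)/5.6 + (V_1 - V_5)/750 = 0
  Node 2: (V_2 - V_0)/3.3 + (V_2 - V_3)/47 + (V_2 - V_4)/15 + (V_2 - V_5)/8200 + (V_2 - 0)/75000 = 0
  Node 3: (V_3 - V_0)/6.2 + (V_3 - V_1)/8.2 + (V_3 - V_2)/47 = 0
  Node 4: (V_4 - V_0)/2.7 + (V_4 - V_1)/5.6 + (V_4 - V_2)/15 + (V_4 - V_5)/27000 + (V_4 - 0)/3000 = 0
  Node 5: (V_5 - V_0)/1100 + (V_5 - V_1)/750 + (V_5 - V_2)/8200 + (V_5 - V_4)/27000 + (V_5 - 0)/43 = 0
Collecting terms (coefficients in siemens):
  0.8373·V_0 - 0.001613·V_1 - 0.303·V_2 - 0.1613·V_3 - 0.3704·V_4 - 0.0009091·V_5 = 1
  0.3035·V_1 - 0.001613·V_0 - 0.122·V_3 - 0.1786·V_4 - 0.001333·V_5 = 0
  0.3911·V_2 - 0.303·V_0 - 0.02128·V_3 - 0.06667·V_4 - 0.000122·V_5 = 0
  0.3045·V_3 - 0.1613·V_0 - 0.122·V_1 - 0.02128·V_2 = 0
  0.616·V_4 - 0.3704·V_0 - 0.1786·V_1 - 0.06667·V_2 - 0.00003704·V_5 = 0
  0.02566·V_5 - 0.0009091·V_0 - 0.001333·V_1 - 0.000122·V_2 - 0.00003704·V_4 = 0
Solving these 6 simultaneous equations (Gaussian elimination) gives:
  V_0 = 385.9 V, V_1 = 383.4 V, V_2 = 385.6 V, V_3 = 384.9 V
  V_4 = 384.9 V, V_5 = 35.99 V
R_eq = V_0 / 1 A = 385.9 Ω

Final answer: 385.9 Ω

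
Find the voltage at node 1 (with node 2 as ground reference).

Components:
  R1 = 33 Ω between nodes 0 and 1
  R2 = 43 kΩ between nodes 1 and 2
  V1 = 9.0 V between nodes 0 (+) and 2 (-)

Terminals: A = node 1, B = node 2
Nodal analysis, taking node 2 as the 0 V reference.
Source V1 fixes V_0 = 9 V.
KCL at each unknown node (sum of currents leaving = 0; resistances in Ω):
  Node 1: (V_1 - 9)/33 + (V_1 - 0)/43000 = 0
Collecting terms: 0.03033 × V_1 = 0.2727  =>  V_1 = 8.993 V
The requested potential is V_1 = 8.993 V.

Final answer: V_1 = 8.993 V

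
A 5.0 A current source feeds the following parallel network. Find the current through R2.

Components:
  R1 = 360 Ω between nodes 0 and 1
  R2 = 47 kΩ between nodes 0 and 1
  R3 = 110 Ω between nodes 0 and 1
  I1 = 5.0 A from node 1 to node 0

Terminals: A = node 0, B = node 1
All resistors sit directly between nodes 0 and 1, so they are in parallel and share one voltage V; the full source current 5 A splits among them.
1/R_par = 1/360 + 1/47000 + 1/110 = 0.01189 S  =>  R_par = 84.1 Ω
V = I × R_par = 5 × 84.1 = 420.5 V
I_R2 = V/R2 = 420.5/47000 = 0.008947 A

Final answer: 0.008947 A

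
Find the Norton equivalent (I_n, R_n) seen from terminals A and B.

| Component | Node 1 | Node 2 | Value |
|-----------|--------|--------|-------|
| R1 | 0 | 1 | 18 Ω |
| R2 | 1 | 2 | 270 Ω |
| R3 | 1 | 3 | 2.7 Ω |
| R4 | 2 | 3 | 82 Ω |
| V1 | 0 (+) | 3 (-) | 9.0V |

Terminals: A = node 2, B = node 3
Find the Thévenin equivalent first; then I_n = V_th/R_th and R_n = R_th.
Step 1 — V_th is the open-circuit voltage V_A - V_B (nothing connected across the terminals).
Nodal analysis, taking node 3 as the 0 V reference.
Source V1 fixes V_0 = 9 V.
KCL at each unknown node (sum of currents leaving = 0; resistances in Ω):
  Node 1: (V_1 - 9)/18 + (V_1 - V_2)/270 + (V_1 - 0)/2.7 = 0
  Node 2: (V_2 - V_1)/270 + (V_2 - 0)/82 = 0
Collecting terms (coefficients in siemens):
  0.4296·V_1 - 0.003704·V_2 = 0.5
  0.0159·V_2 - 0.003704·V_1 = 0
Determinant D = (0.4296)(0.0159) - (-0.003704)(-0.003704) = 0.006817
V_1 = [(0.5)(0.0159) - (-0.003704)(0)]/D = 1.166 V
V_2 = [(0.4296)(0) - (0.5)(-0.003704)]/D = 0.2717 V
V_th = V_2 - V_3 = 0.2717 - 0 = 0.2717 V
Step 2 — R_th: zero the source — replace V1 by a short circuit (node 3 merges into node 0) — and find the resistance seen between A (node 2) and B (node 0).
Reduce the network between node 2 (A) and node 0 (B) by series/parallel combination:
  Rp1 = R1 ‖ R3 (parallel, both between nodes 0 and 1) = 1/(1/18 + 1/2.7) = 2.348 Ω
  Rs1 = R2 + Rp1 (series, joined only at node 1) = 270 + 2.348 = 272.3 Ω
  Rp2 = R4 ‖ Rs1 (parallel, both between nodes 0 and 2) = 1/(1/82 + 1/272.3) = 63.02 Ω
R_th = 63.02 Ω
I_n = V_th/R_th = 0.2717/63.02 = 0.00431 A, and R_n = R_th = 63.02 Ω

Final answer: I_n = 0.00431 A, R_n = 63.02 Ω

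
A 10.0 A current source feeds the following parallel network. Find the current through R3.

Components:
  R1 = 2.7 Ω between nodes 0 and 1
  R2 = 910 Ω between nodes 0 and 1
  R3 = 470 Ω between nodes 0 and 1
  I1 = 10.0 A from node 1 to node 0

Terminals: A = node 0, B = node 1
All resistors sit directly between nodes 0 and 1, so they are in parallel and share one voltage V; the full source current 10 A splits among them.
1/R_par = 1/2.7 + 1/910 + 1/470 = 0.3736 S  =>  R_par = 2.677 Ω
V = I × R_par = 10 × 2.677 = 26.77 V
I_R3 = V/R3 = 26.77/470 = 0.05695 A

Final answer: 0.05695 A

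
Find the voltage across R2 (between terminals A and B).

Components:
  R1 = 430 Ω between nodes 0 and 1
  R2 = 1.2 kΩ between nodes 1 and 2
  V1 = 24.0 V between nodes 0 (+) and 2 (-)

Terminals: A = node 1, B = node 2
R1 and R2 are in series across V1 (node 0 → node 1 → node 2), and the output A–B is taken across R2, so this is a voltage divider.
Series current: I = V1/(R1 + R2) = 24/(430 + 1200) = 24/1630 = 0.01472 A
V_R2 = I × R2 = V1 × R2/(R1 + R2) = 24 × 1200/1630 = 17.67 V

Final answer: 17.67 V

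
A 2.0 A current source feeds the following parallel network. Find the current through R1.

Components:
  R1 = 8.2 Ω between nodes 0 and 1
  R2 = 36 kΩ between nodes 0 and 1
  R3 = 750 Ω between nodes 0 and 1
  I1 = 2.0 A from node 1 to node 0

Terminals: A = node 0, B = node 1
All resistors sit directly between nodes 0 and 1, so they are in parallel and share one voltage V; the full source current 2 A splits among them.
1/R_par = 1/8.2 + 1/36000 + 1/750 = 0.1233 S  =>  R_par = 8.109 Ω
V = I × R_par = 2 × 8.109 = 16.22 V
I_R1 = V/R1 = 16.22/8.2 = 1.978 A

Final answer: 1.978 A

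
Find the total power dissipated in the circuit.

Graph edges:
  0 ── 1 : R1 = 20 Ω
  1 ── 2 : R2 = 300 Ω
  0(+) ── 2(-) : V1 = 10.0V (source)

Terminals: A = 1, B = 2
Nodal analysis, taking node 2 as the 0 V reference.
Source V1 fixes V_0 = 10 V.
KCL at each unknown node (sum of currents leaving = 0; resistances in Ω):
  Node 1: (V_1 - 10)/20 + (V_1 - 0)/300 = 0
Collecting terms: 0.05333 × V_1 = 0.5  =>  V_1 = 9.375 V
Power in each resistor, P = (ΔV)²/R:
  P_R1 = (10 - 9.375)²/20 = 0.01953 W
  P_R2 = (9.375 - 0)²/300 = 0.293 W
P_total = P_R1 + P_R2 = 0.3125 W

Final answer: 0.3125 W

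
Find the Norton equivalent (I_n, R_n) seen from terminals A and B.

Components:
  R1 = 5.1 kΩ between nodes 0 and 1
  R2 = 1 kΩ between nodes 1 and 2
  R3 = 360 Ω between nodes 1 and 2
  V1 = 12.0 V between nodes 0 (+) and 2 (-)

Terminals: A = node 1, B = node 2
Find the Thévenin equivalent first; then I_n = V_th/R_th and R_n = R_th.
Step 1 — V_th is the open-circuit voltage V_A - V_B (nothing connected across the terminals).
Nodal analysis, taking node 2 as the 0 V reference.
Source V1 fixes V_0 = 12 V.
KCL at each unknown node (sum of currents leaving = 0; resistances in Ω):
  Node 1: (V_1 - 12)/5100 + (V_1 - 0)/1000 + (V_1 - 0)/360 = 0
Collecting terms: 0.003974 × V_1 = 0.002353  =>  V_1 = 0.5921 V
V_th = V_1 - V_2 = 0.5921 - 0 = 0.5921 V
Step 2 — R_th: zero the source — replace V1 by a short circuit (node 2 merges into node 0) — and find the resistance seen between A (node 1) and B (node 0).
Reduce the network between node 1 (A) and node 0 (B) by series/parallel combination:
  Rp1 = R1 ‖ R2 ‖ R3 (parallel, all between nodes 0 and 1) = 1/(1/5100 + 1/1000 + 1/360) = 251.6 Ω
R_th = 251.6 Ω
I_n = V_th/R_th = 0.5921/251.6 = 0.002353 A, and R_n = R_th = 251.6 Ω

Final answer: I_n = 0.002353 A, R_n = 251.6 Ω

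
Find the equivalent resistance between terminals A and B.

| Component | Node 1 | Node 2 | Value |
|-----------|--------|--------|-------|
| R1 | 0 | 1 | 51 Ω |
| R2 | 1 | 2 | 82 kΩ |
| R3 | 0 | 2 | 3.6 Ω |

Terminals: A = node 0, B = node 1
Reduce the network between node 0 (A) and node 1 (B) by series/parallel combination:
  Rs1 = R3 + R2 (series, joined only at node 2) = 3.6 + 82000 = 82000 Ω
  Rp1 = R1 ‖ Rs1 (parallel, both between nodes 0 and 1) = 1/(1/51 + 1/82000) = 50.97 Ω
R_eq = 50.97 Ω

Final answer: 50.97 Ω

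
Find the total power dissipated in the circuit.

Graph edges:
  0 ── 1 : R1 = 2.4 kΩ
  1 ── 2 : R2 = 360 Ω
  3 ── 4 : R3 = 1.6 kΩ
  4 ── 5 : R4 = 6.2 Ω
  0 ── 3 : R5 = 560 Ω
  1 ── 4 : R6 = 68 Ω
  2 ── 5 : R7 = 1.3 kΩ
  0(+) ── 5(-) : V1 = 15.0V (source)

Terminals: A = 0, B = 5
Nodal analysis, taking node 5 as the 0 V reference.
Source V1 fixes V_0 = 15 V.
KCL at each unknown node (sum of currents leaving = 0; resistances in Ω):
  Node 1: (V_1 - 15)/2400 + (V_1 - V_2)/360 + (V_1 - V_4)/68 = 0
  Node 2: (V_2 - V_1)/360 + (V_2 - 0)/1300 = 0
  Node 3: (V_3 - V_4)/1600 + (V_3 - 15)/560 = 0
  Node 4: (V_4 - V_3)/1600 + (V_4 - 0)/6.2 + (V_4 - V_1)/68 = 0
Collecting terms (coefficients in siemens):
  0.0179·V_1 - 0.002778·V_2 - 0.01471·V_4 = 0.00625
  0.003547·V_2 - 0.002778·V_1 = 0
  0.002411·V_3 - 0.000625·V_4 = 0.02679
  0.1766·V_4 - 0.01471·V_1 - 0.000625·V_3 = 0
Solving these 4 simultaneous equations (Gaussian elimination) gives:
  V_1 = 0.471 V, V_2 = 0.3688 V, V_3 = 11.13 V, V_4 = 0.0786 V
Power in each resistor, P = (ΔV)²/R:
  P_R1 = (15 - 0.471)²/2400 = 0.08796 W
  P_R2 = (0.471 - 0.3688)²/360 = 0.00002898 W
  P_R3 = (11.13 - 0.0786)²/1600 = 0.07635 W
  P_R4 = (0.0786 - 0)²/6.2 = 0.0009966 W
  P_R5 = (15 - 11.13)²/560 = 0.02672 W
  P_R6 = (0.471 - 0.0786)²/68 = 0.002264 W
  P_R7 = (0.3688 - 0)²/1300 = 0.0001046 W
P_total = P_R1 + P_R2 + P_R3 + P_R4 + P_R5 + P_R6 + P_R7 = 0.1944 W

Final answer: 0.1944 W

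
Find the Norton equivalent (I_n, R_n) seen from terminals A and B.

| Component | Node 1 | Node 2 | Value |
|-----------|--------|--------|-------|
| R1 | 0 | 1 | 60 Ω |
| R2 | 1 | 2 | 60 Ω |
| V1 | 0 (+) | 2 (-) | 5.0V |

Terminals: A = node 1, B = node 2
Find the Thévenin equivalent first; then I_n = V_th/R_th and R_n = R_th.
Step 1 — V_th is the open-circuit voltage V_A - V_B (nothing connected across the terminals).
Nodal analysis, taking node 2 as the 0 V reference.
Source V1 fixes V_0 = 5 V.
KCL at each unknown node (sum of currents leaving = 0; resistances in Ω):
  Node 1: (V_1 - 5)/60 + (V_1 - 0)/60 = 0
Collecting terms: 0.03333 × V_1 = 0.08333  =>  V_1 = 2.5 V
V_th = V_1 - V_2 = 2.5 - 0 = 2.5 V
Step 2 — R_th: zero the source — replace V1 by a short circuit (node 2 merges into node 0) — and find the resistance seen between A (node 1) and B (node 0).
Reduce the network between node 1 (A) and node 0 (B) by series/parallel combination:
  Rp1 = R1 ‖ R2 (parallel, both between nodes 0 and 1) = 1/(1/60 + 1/60) = 30 Ω
R_th = 30 Ω
I_n = V_th/R_th = 2.5/30 = 0.08333 A, and R_n = R_th = 30 Ω

Final answer: I_n = 0.08333 A, R_n = 30 Ω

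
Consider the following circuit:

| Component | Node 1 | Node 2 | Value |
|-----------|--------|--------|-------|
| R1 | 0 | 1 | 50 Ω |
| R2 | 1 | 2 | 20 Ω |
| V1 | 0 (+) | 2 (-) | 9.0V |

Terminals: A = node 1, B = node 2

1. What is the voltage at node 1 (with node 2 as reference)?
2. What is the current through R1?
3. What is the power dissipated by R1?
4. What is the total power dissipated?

Nodal analysis, taking node 2 as the 0 V reference.
Source V1 fixes V_0 = 9 V.
KCL at each unknown node (sum of currents leaving = 0; resistances in Ω):
  Node 1: (V_1 - 9)/50 + (V_1 - 0)/20 = 0
Collecting terms: 0.07 × V_1 = 0.18  =>  V_1 = 2.571 V
Part 1:
  Read off the nodal solution: V_1 = 2.571 V
Part 2:
  I_R1 = (V_0 - V_1)/R1 = (9 - 2.571)/50 = 0.1286 A
  Magnitude: I_R1 = 0.1286 A
Part 3:
  I_R1 = (V_0 - V_1)/R1 = (9 - 2.571)/50 = 0.1286 A
  P_R1 = I_R1² × R1 = (0.1286)² × 50 = 0.8265 W
Part 4:
  Power in each resistor, P = (ΔV)²/R:
    P_R1 = (9 - 2.571)²/50 = 0.8265 W
    P_R2 = (2.571 - 0)²/20 = 0.3306 W
  P_total = P_R1 + P_R2 = 1.157 W

Final answers:
1. V_1 = 2.571 V
2. I_R1 = 0.1286 A
3. P_R1 = 0.8265 W
4. P_total = 1.157 W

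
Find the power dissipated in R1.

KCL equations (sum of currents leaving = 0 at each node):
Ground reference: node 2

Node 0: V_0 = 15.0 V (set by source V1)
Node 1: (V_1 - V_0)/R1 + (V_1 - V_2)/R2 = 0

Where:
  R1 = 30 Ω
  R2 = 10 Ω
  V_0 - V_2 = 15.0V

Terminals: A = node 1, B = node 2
Nodal analysis, taking node 2 as the 0 V reference.
Source V1 fixes V_0 = 15 V.
KCL at each unknown node (sum of currents leaving = 0; resistances in Ω):
  Node 1: (V_1 - 15)/30 + (V_1 - 0)/10 = 0
Collecting terms: 0.1333 × V_1 = 0.5  =>  V_1 = 3.75 V
I_R1 = (V_0 - V_1)/R1 = (15 - 3.75)/30 = 0.375 A
P_R1 = I_R1² × R1 = (0.375)² × 30 = 4.219 W

Final answer: 4.219 W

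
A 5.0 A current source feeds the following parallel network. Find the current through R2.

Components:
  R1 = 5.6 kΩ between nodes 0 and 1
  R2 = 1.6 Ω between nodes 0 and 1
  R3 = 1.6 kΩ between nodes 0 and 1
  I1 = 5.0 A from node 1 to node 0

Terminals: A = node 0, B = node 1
All resistors sit directly between nodes 0 and 1, so they are in parallel and share one voltage V; the full source current 5 A splits among them.
1/R_par = 1/5600 + 1/1.6 + 1/1600 = 0.6258 S  =>  R_par = 1.598 Ω
V = I × R_par = 5 × 1.598 = 7.99 V
I_R2 = V/R2 = 7.99/1.6 = 4.994 A

Final answer: 4.994 A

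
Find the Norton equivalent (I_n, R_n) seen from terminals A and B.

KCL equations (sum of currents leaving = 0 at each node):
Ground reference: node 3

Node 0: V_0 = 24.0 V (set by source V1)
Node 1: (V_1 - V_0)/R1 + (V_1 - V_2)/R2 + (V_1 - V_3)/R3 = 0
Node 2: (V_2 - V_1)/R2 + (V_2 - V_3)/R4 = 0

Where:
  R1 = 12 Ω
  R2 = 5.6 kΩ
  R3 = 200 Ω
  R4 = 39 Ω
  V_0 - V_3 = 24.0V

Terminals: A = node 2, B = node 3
Find the Thévenin equivalent first; then I_n = V_th/R_th and R_n = R_th.
Step 1 — V_th is the open-circuit voltage V_A - V_B (nothing connected across the terminals).
Nodal analysis, taking node 3 as the 0 V reference.
Source V1 fixes V_0 = 24 V.
KCL at each unknown node (sum of currents leaving = 0; resistances in Ω):
  Node 1: (V_1 - 24)/12 + (V_1 - V_2)/5600 + (V_1 - 0)/200 = 0
  Node 2: (V_2 - V_1)/5600 + (V_2 - 0)/39 = 0
Collecting terms (coefficients in siemens):
  0.08851·V_1 - 0.0001786·V_2 = 2
  0.02582·V_2 - 0.0001786·V_1 = 0
Determinant D = (0.08851)(0.02582) - (-0.0001786)(-0.0001786) = 0.002285
V_1 = [(2)(0.02582) - (-0.0001786)(0)]/D = 22.6 V
V_2 = [(0.08851)(0) - (2)(-0.0001786)]/D = 0.1563 V
V_th = V_2 - V_3 = 0.1563 - 0 = 0.1563 V
Step 2 — R_th: zero the source — replace V1 by a short circuit (node 3 merges into node 0) — and find the resistance seen between A (node 2) and B (node 0).
Reduce the network between node 2 (A) and node 0 (B) by series/parallel combination:
  Rp1 = R1 ‖ R3 (parallel, both between nodes 0 and 1) = 1/(1/12 + 1/200) = 11.32 Ω
  Rs1 = R2 + Rp1 (series, joined only at node 1) = 5600 + 11.32 = 5611 Ω
  Rp2 = R4 ‖ Rs1 (parallel, both between nodes 0 and 2) = 1/(1/39 + 1/5611) = 38.73 Ω
R_th = 38.73 Ω
I_n = V_th/R_th = 0.1563/38.73 = 0.004035 A, and R_n = R_th = 38.73 Ω

Final answer: I_n = 0.004035 A, R_n = 38.73 Ω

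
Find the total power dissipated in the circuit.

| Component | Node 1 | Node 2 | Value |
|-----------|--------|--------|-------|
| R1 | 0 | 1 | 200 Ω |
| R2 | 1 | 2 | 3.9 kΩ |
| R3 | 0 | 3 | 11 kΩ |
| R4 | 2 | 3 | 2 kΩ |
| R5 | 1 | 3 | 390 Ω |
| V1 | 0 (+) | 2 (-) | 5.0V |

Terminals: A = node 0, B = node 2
Nodal analysis, taking node 2 as the 0 V reference.
Source V1 fixes V_0 = 5 V.
KCL at each unknown node (sum of currents leaving = 0; resistances in Ω):
  Node 1: (V_1 - 5)/200 + (V_1 - 0)/3900 + (V_1 - V_3)/390 = 0
  Node 3: (V_3 - 5)/11000 + (V_3 - 0)/2000 + (V_3 - V_1)/390 = 0
Collecting terms (coefficients in siemens):
  0.007821·V_1 - 0.002564·V_3 = 0.025
  0.003155·V_3 - 0.002564·V_1 = 0.0004545
Determinant D = (0.007821)(0.003155) - (-0.002564)(-0.002564) = 0.0000181
V_1 = [(0.025)(0.003155) - (-0.002564)(0.0004545)]/D = 4.422 V
V_3 = [(0.007821)(0.0004545) - (0.025)(-0.002564)]/D = 3.738 V
Power in each resistor, P = (ΔV)²/R:
  P_R1 = (5 - 4.422)²/200 = 0.001668 W
  P_R2 = (4.422 - 0)²/3900 = 0.005015 W
  P_R3 = (5 - 3.738)²/11000 = 0.0001448 W
  P_R4 = (0 - 3.738)²/2000 = 0.006987 W
  P_R5 = (4.422 - 3.738)²/390 = 0.0012 W
P_total = P_R1 + P_R2 + P_R3 + P_R4 + P_R5 = 0.01502 W

Final answer: 0.01502 W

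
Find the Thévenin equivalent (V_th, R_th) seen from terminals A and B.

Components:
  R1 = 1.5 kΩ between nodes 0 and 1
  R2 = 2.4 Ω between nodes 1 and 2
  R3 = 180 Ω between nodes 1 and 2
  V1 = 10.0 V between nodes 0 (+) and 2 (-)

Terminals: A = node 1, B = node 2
Step 1 — V_th is the open-circuit voltage V_A - V_B (nothing connected across the terminals).
Nodal analysis, taking node 2 as the 0 V reference.
Source V1 fixes V_0 = 10 V.
KCL at each unknown node (sum of currents leaving = 0; resistances in Ω):
  Node 1: (V_1 - 10)/1500 + (V_1 - 0)/2.4 + (V_1 - 0)/180 = 0
Collecting terms: 0.4229 × V_1 = 0.006667  =>  V_1 = 0.01576 V
V_th = V_1 - V_2 = 0.01576 - 0 = 0.01576 V
Step 2 — R_th: zero the source — replace V1 by a short circuit (node 2 merges into node 0) — and find the resistance seen between A (node 1) and B (node 0).
Reduce the network between node 1 (A) and node 0 (B) by series/parallel combination:
  Rp1 = R1 ‖ R2 ‖ R3 (parallel, all between nodes 0 and 1) = 1/(1/1500 + 1/2.4 + 1/180) = 2.365 Ω
R_th = 2.365 Ω

Final answer: V_th = 0.01576 V, R_th = 2.365 Ω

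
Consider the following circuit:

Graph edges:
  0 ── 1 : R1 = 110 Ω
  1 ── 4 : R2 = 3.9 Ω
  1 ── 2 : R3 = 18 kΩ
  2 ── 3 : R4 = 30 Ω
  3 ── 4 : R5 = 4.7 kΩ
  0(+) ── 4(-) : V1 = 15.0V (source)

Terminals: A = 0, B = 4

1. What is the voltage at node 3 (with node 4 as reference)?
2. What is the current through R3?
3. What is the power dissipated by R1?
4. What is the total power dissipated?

Nodal analysis, taking node 4 as the 0 V reference.
Source V1 fixes V_0 = 15 V.
KCL at each unknown node (sum of currents leaving = 0; resistances in Ω):
  Node 1: (V_1 - 15)/110 + (V_1 - 0)/3.9 + (V_1 - V_2)/18000 = 0
  Node 2: (V_2 - V_1)/18000 + (V_2 - V_3)/30 = 0
  Node 3: (V_3 - V_2)/30 + (V_3 - 0)/4700 = 0
Collecting terms (coefficients in siemens):
  0.2656·V_1 - 0.00005556·V_2 = 0.1364
  0.03339·V_2 - 0.00005556·V_1 - 0.03333·V_3 = 0
  0.03355·V_3 - 0.03333·V_2 = 0
Solving these 3 simultaneous equations (Gaussian elimination) gives:
  V_1 = 0.5135 V, V_2 = 0.1069 V, V_3 = 0.1062 V
Part 1:
  Read off the nodal solution: V_3 = 0.1062 V
Part 2:
  I_R3 = (V_1 - V_2)/R3 = (0.5135 - 0.1069)/18000 = 0.00002259 A
  Magnitude: I_R3 = 0.00002259 A
Part 3:
  I_R1 = (V_0 - V_1)/R1 = (15 - 0.5135)/110 = 0.1317 A
  P_R1 = I_R1² × R1 = (0.1317)² × 110 = 1.908 W
Part 4:
  Power in each resistor, P = (ΔV)²/R:
    P_R1 = (15 - 0.5135)²/110 = 1.908 W
    P_R2 = (0.5135 - 0)²/3.9 = 0.06762 W
    P_R3 = (0.5135 - 0.1069)²/18000 = 0.000009187 W
    P_R4 = (0.1069 - 0.1062)²/30 = 0.00000001531 W
    P_R5 = (0.1062 - 0)²/4700 = 0.000002399 W
  P_total = P_R1 + P_R2 + P_R3 + P_R4 + P_R5 = 1.975 W

Final answers:
1. V_3 = 0.1062 V
2. I_R3 = 2.259e-05 A
3. P_R1 = 1.908 W
4. P_total = 1.975 W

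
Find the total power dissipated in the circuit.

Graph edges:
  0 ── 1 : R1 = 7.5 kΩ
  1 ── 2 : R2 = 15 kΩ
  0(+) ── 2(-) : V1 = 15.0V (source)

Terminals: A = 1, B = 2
Nodal analysis, taking node 2 as the 0 V reference.
Source V1 fixes V_0 = 15 V.
KCL at each unknown node (sum of currents leaving = 0; resistances in Ω):
  Node 1: (V_1 - 15)/7500 + (V_1 - 0)/15000 = 0
Collecting terms: 0.0002 × V_1 = 0.002  =>  V_1 = 10 V
Power in each resistor, P = (ΔV)²/R:
  P_R1 = (15 - 10)²/7500 = 0.003333 W
  P_R2 = (10 - 0)²/15000 = 0.006667 W
P_total = P_R1 + P_R2 = 0.01 W

Final answer: 0.01 W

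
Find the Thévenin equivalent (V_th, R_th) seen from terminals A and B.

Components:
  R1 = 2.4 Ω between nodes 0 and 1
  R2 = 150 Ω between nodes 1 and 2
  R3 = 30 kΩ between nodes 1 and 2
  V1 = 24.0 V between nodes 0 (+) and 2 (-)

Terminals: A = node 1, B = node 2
Step 1 — V_th is the open-circuit voltage V_A - V_B (nothing connected across the terminals).
Nodal analysis, taking node 2 as the 0 V reference.
Source V1 fixes V_0 = 24 V.
KCL at each unknown node (sum of currents leaving = 0; resistances in Ω):
  Node 1: (V_1 - 24)/2.4 + (V_1 - 0)/150 + (V_1 - 0)/30000 = 0
Collecting terms: 0.4234 × V_1 = 10  =>  V_1 = 23.62 V
V_th = V_1 - V_2 = 23.62 - 0 = 23.62 V
Step 2 — R_th: zero the source — replace V1 by a short circuit (node 2 merges into node 0) — and find the resistance seen between A (node 1) and B (node 0).
Reduce the network between node 1 (A) and node 0 (B) by series/parallel combination:
  Rp1 = R1 ‖ R2 ‖ R3 (parallel, all between nodes 0 and 1) = 1/(1/2.4 + 1/150 + 1/30000) = 2.362 Ω
R_th = 2.362 Ω

Final answer: V_th = 23.62 V, R_th = 2.362 Ω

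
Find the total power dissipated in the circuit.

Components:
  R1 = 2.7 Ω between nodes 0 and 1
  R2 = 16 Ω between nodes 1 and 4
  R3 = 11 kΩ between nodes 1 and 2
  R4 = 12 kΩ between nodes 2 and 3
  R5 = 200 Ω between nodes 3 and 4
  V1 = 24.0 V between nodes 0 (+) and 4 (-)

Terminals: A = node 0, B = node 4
Nodal analysis, taking node 4 as the 0 V reference.
Source V1 fixes V_0 = 24 V.
KCL at each unknown node (sum of currents leaving = 0; resistances in Ω):
  Node 1: (V_1 - 24)/2.7 + (V_1 - 0)/16 + (V_1 - V_2)/11000 = 0
  Node 2: (V_2 - V_1)/11000 + (V_2 - V_3)/12000 = 0
  Node 3: (V_3 - V_2)/12000 + (V_3 - 0)/200 = 0
Collecting terms (coefficients in siemens):
  0.433·V_1 - 0.00009091·V_2 = 8.889
  0.0001742·V_2 - 0.00009091·V_1 - 0.00008333·V_3 = 0
  0.005083·V_3 - 0.00008333·V_2 = 0
Solving these 3 simultaneous equations (Gaussian elimination) gives:
  V_1 = 20.53 V, V_2 = 10.8 V, V_3 = 0.177 V
Power in each resistor, P = (ΔV)²/R:
  P_R1 = (24 - 20.53)²/2.7 = 4.453 W
  P_R2 = (20.53 - 0)²/16 = 26.35 W
  P_R3 = (20.53 - 10.8)²/11000 = 0.008616 W
  P_R4 = (10.8 - 0.177)²/12000 = 0.009399 W
  P_R5 = (0.177 - 0)²/200 = 0.0001567 W
P_total = P_R1 + P_R2 + P_R3 + P_R4 + P_R5 = 30.82 W

Final answer: 30.82 W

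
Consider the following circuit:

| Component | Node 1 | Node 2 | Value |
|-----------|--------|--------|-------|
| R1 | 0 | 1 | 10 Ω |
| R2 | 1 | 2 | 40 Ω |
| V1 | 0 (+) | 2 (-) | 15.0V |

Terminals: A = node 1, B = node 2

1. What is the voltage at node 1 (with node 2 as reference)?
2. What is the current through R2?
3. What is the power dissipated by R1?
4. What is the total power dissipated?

Nodal analysis, taking node 2 as the 0 V reference.
Source V1 fixes V_0 = 15 V.
KCL at each unknown node (sum of currents leaving = 0; resistances in Ω):
  Node 1: (V_1 - 15)/10 + (V_1 - 0)/40 = 0
Collecting terms: 0.125 × V_1 = 1.5  =>  V_1 = 12 V
Part 1:
  Read off the nodal solution: V_1 = 12 V
Part 2:
  I_R2 = (V_1 - V_2)/R2 = (12 - 0)/40 = 0.3 A
  Magnitude: I_R2 = 0.3 A
Part 3:
  I_R1 = (V_0 - V_1)/R1 = (15 - 12)/10 = 0.3 A
  P_R1 = I_R1² × R1 = (0.3)² × 10 = 0.9 W
Part 4:
  Power in each resistor, P = (ΔV)²/R:
    P_R1 = (15 - 12)²/10 = 0.9 W
    P_R2 = (12 - 0)²/40 = 3.6 W
  P_total = P_R1 + P_R2 = 4.5 W

Final answers:
1. V_1 = 12 V
2. I_R2 = 0.3 A
3. P_R1 = 0.9 W
4. P_total = 4.5 W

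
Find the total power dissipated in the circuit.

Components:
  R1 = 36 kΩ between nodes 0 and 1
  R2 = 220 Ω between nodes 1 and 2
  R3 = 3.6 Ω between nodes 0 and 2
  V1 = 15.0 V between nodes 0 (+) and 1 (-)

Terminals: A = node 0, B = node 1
Nodal analysis, taking node 1 as the 0 V reference.
Source V1 fixes V_0 = 15 V.
KCL at each unknown node (sum of currents leaving = 0; resistances in Ω):
  Node 2: (V_2 - 0)/220 + (V_2 - 15)/3.6 = 0
Collecting terms: 0.2823 × V_2 = 4.167  =>  V_2 = 14.76 V
Power in each resistor, P = (ΔV)²/R:
  P_R1 = (15 - 0)²/36000 = 0.00625 W
  P_R2 = (0 - 14.76)²/220 = 0.9901 W
  P_R3 = (15 - 14.76)²/3.6 = 0.0162 W
P_total = P_R1 + P_R2 + P_R3 = 1.013 W

Final answer: 1.013 W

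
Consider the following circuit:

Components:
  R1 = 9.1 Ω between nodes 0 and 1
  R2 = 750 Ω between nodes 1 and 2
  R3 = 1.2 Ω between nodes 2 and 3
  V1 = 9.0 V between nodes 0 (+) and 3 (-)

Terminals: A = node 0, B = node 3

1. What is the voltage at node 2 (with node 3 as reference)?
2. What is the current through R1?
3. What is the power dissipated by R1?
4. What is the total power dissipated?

Nodal analysis, taking node 3 as the 0 V reference.
Source V1 fixes V_0 = 9 V.
KCL at each unknown node (sum of currents leaving = 0; resistances in Ω):
  Node 1: (V_1 - 9)/9.1 + (V_1 - V_2)/750 = 0
  Node 2: (V_2 - V_1)/750 + (V_2 - 0)/1.2 = 0
Collecting terms (coefficients in siemens):
  0.1112·V_1 - 0.001333·V_2 = 0.989
  0.8347·V_2 - 0.001333·V_1 = 0
Determinant D = (0.1112)(0.8347) - (-0.001333)(-0.001333) = 0.09283
V_1 = [(0.989)(0.8347) - (-0.001333)(0)]/D = 8.892 V
V_2 = [(0.1112)(0) - (0.989)(-0.001333)]/D = 0.0142 V
Part 1:
  Read off the nodal solution: V_2 = 0.0142 V
Part 2:
  I_R1 = (V_0 - V_1)/R1 = (9 - 8.892)/9.1 = 0.01184 A
  Magnitude: I_R1 = 0.01184 A
Part 3:
  I_R1 = (V_0 - V_1)/R1 = (9 - 8.892)/9.1 = 0.01184 A
  P_R1 = I_R1² × R1 = (0.01184)² × 9.1 = 0.001275 W
Part 4:
  Power in each resistor, P = (ΔV)²/R:
    P_R1 = (9 - 8.892)²/9.1 = 0.001275 W
    P_R2 = (8.892 - 0.0142)²/750 = 0.1051 W
    P_R3 = (0.0142 - 0)²/1.2 = 0.0001681 W
  P_total = P_R1 + P_R2 + P_R3 = 0.1065 W

Final answers:
1. V_2 = 0.0142 V
2. I_R1 = 0.01184 A
3. P_R1 = 0.001275 W
4. P_total = 0.1065 W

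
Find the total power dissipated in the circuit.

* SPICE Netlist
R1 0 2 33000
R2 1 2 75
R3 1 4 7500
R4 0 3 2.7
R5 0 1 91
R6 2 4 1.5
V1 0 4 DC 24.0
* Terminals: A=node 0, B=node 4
Nodal analysis, taking node 4 as the 0 V reference.
Source V1 fixes V_0 = 24 V.
KCL at each unknown node (sum of currents leaving = 0; resistances in Ω):
  Node 1: (V_1 - V_2)/75 + (V_1 - 0)/7500 + (V_1 - 24)/91 = 0
  Node 2: (V_2 - 24)/33000 + (V_2 - V_1)/75 + (V_2 - 0)/1.5 = 0
  Node 3: (V_3 - 24)/2.7 = 0
Collecting terms (coefficients in siemens):
  0.02446·V_1 - 0.01333·V_2 = 0.2637
  0.68·V_2 - 0.01333·V_1 = 0.0007273
  0.3704·V_3 = 8.889
Solving these 3 simultaneous equations (Gaussian elimination) gives:
  V_1 = 10.9 V, V_2 = 0.2148 V, V_3 = 24 V
Power in each resistor, P = (ΔV)²/R:
  P_R1 = (24 - 0.2148)²/33000 = 0.01714 W
  P_R2 = (10.9 - 0.2148)²/75 = 1.523 W
  P_R3 = (10.9 - 0)²/7500 = 0.01585 W
  P_R4 = (24 - 24)²/2.7 = 0 W
  P_R5 = (24 - 10.9)²/91 = 1.885 W
  P_R6 = (0.2148 - 0)²/1.5 = 0.03076 W
P_total = P_R1 + P_R2 + P_R3 + P_R4 + P_R5 + P_R6 = 3.472 W

Final answer: 3.472 W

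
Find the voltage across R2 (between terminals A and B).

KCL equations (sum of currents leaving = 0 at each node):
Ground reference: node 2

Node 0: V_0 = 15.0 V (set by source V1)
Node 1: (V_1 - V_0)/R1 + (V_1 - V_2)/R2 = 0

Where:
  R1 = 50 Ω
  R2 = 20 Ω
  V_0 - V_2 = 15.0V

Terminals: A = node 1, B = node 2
R1 and R2 are in series across V1 (node 0 → node 1 → node 2), and the output A–B is taken across R2, so this is a voltage divider.
Series current: I = V1/(R1 + R2) = 15/(50 + 20) = 15/70 = 0.2143 A
V_R2 = I × R2 = V1 × R2/(R1 + R2) = 15 × 20/70 = 4.286 V

Final answer: 4.286 V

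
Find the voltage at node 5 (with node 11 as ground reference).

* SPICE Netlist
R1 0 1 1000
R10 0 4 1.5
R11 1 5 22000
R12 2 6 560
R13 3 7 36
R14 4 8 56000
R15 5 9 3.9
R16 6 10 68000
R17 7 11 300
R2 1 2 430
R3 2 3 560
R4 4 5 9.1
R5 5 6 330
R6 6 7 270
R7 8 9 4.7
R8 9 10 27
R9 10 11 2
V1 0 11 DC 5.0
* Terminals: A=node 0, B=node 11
Nodal analysis, taking node 11 as the 0 V reference.
Source V1 fixes V_0 = 5 V.
KCL at each unknown node (sum of currents leaving = 0; resistances in Ω):
  Node 1: (V_1 - 5)/1000 + (V_1 - V_2)/430 + (V_1 - V_5)/22000 = 0
  Node 2: (V_2 - V_1)/430 + (V_2 - V_3)/560 + (V_2 - V_6)/560 = 0
  Node 3: (V_3 - V_2)/560 + (V_3 - V_7)/36 = 0
  Node 4: (V_4 - V_5)/9.1 + (V_4 - 5)/1.5 + (V_4 - V_8)/56000 = 0
  Node 5: (V_5 - V_4)/9.1 + (V_5 - V_6)/330 + (V_5 - V_1)/22000 + (V_5 - V_9)/3.9 = 0
  Node 6: (V_6 - V_5)/330 + (V_6 - V_7)/270 + (V_6 - V_2)/560 + (V_6 - V_10)/68000 = 0
  Node 7: (V_7 - V_6)/270 + (V_7 - V_3)/36 + (V_7 - 0)/300 = 0
  Node 8: (V_8 - V_9)/4.7 + (V_8 - V_4)/56000 = 0
  Node 9: (V_9 - V_8)/4.7 + (V_9 - V_10)/27 + (V_9 - V_5)/3.9 = 0
  Node 10: (V_10 - V_9)/27 + (V_10 - 0)/2 + (V_10 - V_6)/68000 = 0
Collecting terms (coefficients in siemens):
  0.003371·V_1 - 0.002326·V_2 - 0.00004545·V_5 = 0.005
  0.005897·V_2 - 0.002326·V_1 - 0.001786·V_3 - 0.001786·V_6 = 0
  0.02956·V_3 - 0.001786·V_2 - 0.02778·V_7 = 0
  0.7766·V_4 - 0.1099·V_5 - 0.00001786·V_8 = 3.333
  0.3694·V_5 - 0.00004545·V_1 - 0.1099·V_4 - 0.00303·V_6 - 0.2564·V_9 = 0
  0.008534·V_6 - 0.001786·V_2 - 0.00303·V_5 - 0.003704·V_7 - 0.00001471·V_10 = 0
  0.03481·V_7 - 0.02778·V_3 - 0.003704·V_6 = 0
  0.2128·V_8 - 0.00001786·V_4 - 0.2128·V_9 = 0
  0.5062·V_9 - 0.2564·V_5 - 0.2128·V_8 - 0.03704·V_10 = 0
  0.5371·V_10 - 0.00001471·V_6 - 0.03704·V_9 = 0
Solving these 10 simultaneous equations (Gaussian elimination) gives:
  V_1 = 3.314 V, V_2 = 2.581 V, V_3 = 1.645 V, V_4 = 4.823 V
  V_5 = 3.753 V, V_6 = 2.561 V, V_7 = 1.585 V, V_8 = 3.308 V
  V_9 = 3.308 V, V_10 = 0.2282 V
The requested potential is V_5 = 3.753 V.

Final answer: V_5 = 3.753 V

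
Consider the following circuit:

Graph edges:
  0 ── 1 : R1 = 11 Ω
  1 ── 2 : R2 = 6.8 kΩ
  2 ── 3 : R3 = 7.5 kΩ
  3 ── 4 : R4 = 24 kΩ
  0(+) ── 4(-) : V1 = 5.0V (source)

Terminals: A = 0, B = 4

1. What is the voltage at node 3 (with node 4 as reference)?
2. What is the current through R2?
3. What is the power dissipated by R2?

Nodal analysis, taking node 4 as the 0 V reference.
Source V1 fixes V_0 = 5 V.
KCL at each unknown node (sum of currents leaving = 0; resistances in Ω):
  Node 1: (V_1 - 5)/11 + (V_1 - V_2)/6800 = 0
  Node 2: (V_2 - V_1)/6800 + (V_2 - V_3)/7500 = 0
  Node 3: (V_3 - V_2)/7500 + (V_3 - 0)/24000 = 0
Collecting terms (coefficients in siemens):
  0.09106·V_1 - 0.0001471·V_2 = 0.4545
  0.0002804·V_2 - 0.0001471·V_1 - 0.0001333·V_3 = 0
  0.000175·V_3 - 0.0001333·V_2 = 0
Solving these 3 simultaneous equations (Gaussian elimination) gives:
  V_1 = 4.999 V, V_2 = 4.111 V, V_3 = 3.132 V
Part 1:
  Read off the nodal solution: V_3 = 3.132 V
Part 2:
  I_R2 = (V_1 - V_2)/R2 = (4.999 - 4.111)/6800 = 0.0001305 A
  Magnitude: I_R2 = 0.0001305 A
Part 3:
  I_R2 = (V_1 - V_2)/R2 = (4.999 - 4.111)/6800 = 0.0001305 A
  P_R2 = I_R2² × R2 = (0.0001305)² × 6800 = 0.0001158 W

Final answers:
1. V_3 = 3.132 V
2. I_R2 = 0.0001305 A
3. P_R2 = 0.0001158 W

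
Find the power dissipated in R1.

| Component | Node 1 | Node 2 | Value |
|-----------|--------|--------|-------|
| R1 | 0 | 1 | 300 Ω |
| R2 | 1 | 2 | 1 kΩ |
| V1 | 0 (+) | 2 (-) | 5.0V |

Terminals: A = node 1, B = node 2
Nodal analysis, taking node 2 as the 0 V reference.
Source V1 fixes V_0 = 5 V.
KCL at each unknown node (sum of currents leaving = 0; resistances in Ω):
  Node 1: (V_1 - 5)/300 + (V_1 - 0)/1000 = 0
Collecting terms: 0.004333 × V_1 = 0.01667  =>  V_1 = 3.846 V
I_R1 = (V_0 - V_1)/R1 = (5 - 3.846)/300 = 0.003846 A
P_R1 = I_R1² × R1 = (0.003846)² × 300 = 0.004438 W

Final answer: 0.004438 W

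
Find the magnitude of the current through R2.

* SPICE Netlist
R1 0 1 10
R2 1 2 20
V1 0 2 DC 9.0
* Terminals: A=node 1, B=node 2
Nodal analysis, taking node 2 as the 0 V reference.
Source V1 fixes V_0 = 9 V.
KCL at each unknown node (sum of currents leaving = 0; resistances in Ω):
  Node 1: (V_1 - 9)/10 + (V_1 - 0)/20 = 0
Collecting terms: 0.15 × V_1 = 0.9  =>  V_1 = 6 V
I_R2 = (V_1 - V_2)/R2 = (6 - 0)/20 = 0.3 A
|I_R2| = 0.3 A

Final answer: |I_R2| = 0.3 A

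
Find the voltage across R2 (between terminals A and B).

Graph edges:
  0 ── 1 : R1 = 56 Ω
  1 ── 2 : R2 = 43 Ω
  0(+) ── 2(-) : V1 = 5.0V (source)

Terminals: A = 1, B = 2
R1 and R2 are in series across V1 (node 0 → node 1 → node 2), and the output A–B is taken across R2, so this is a voltage divider.
Series current: I = V1/(R1 + R2) = 5/(56 + 43) = 5/99 = 0.05051 A
V_R2 = I × R2 = V1 × R2/(R1 + R2) = 5 × 43/99 = 2.172 V

Final answer: 2.172 V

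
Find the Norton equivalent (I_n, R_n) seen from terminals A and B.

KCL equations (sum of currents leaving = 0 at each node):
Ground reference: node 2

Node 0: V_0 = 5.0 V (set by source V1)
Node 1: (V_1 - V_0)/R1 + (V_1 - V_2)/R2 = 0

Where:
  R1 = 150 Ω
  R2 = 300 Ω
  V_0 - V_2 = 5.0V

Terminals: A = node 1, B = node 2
Find the Thévenin equivalent first; then I_n = V_th/R_th and R_n = R_th.
Step 1 — V_th is the open-circuit voltage V_A - V_B (nothing connected across the terminals).
Nodal analysis, taking node 2 as the 0 V reference.
Source V1 fixes V_0 = 5 V.
KCL at each unknown node (sum of currents leaving = 0; resistances in Ω):
  Node 1: (V_1 - 5)/150 + (V_1 - 0)/300 = 0
Collecting terms: 0.01 × V_1 = 0.03333  =>  V_1 = 3.333 V
V_th = V_1 - V_2 = 3.333 - 0 = 3.333 V
Step 2 — R_th: zero the source — replace V1 by a short circuit (node 2 merges into node 0) — and find the resistance seen between A (node 1) and B (node 0).
Reduce the network between node 1 (A) and node 0 (B) by series/parallel combination:
  Rp1 = R1 ‖ R2 (parallel, both between nodes 0 and 1) = 1/(1/150 + 1/300) = 100 Ω
R_th = 100 Ω
I_n = V_th/R_th = 3.333/100 = 0.03333 A, and R_n = R_th = 100 Ω

Final answer: I_n = 0.03333 A, R_n = 100 Ω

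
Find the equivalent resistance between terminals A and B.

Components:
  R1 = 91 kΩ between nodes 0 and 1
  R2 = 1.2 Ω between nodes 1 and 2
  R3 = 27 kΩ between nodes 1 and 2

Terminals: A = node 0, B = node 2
Reduce the network between node 0 (A) and node 2 (B) by series/parallel combination:
  Rp1 = R2 ‖ R3 (parallel, both between nodes 1 and 2) = 1/(1/1.2 + 1/27000) = 1.2 Ω
  Rs1 = R1 + Rp1 (series, joined only at node 1) = 91000 + 1.2 = 91000 Ω
R_eq = 91 kΩ

Final answer: 91 kΩ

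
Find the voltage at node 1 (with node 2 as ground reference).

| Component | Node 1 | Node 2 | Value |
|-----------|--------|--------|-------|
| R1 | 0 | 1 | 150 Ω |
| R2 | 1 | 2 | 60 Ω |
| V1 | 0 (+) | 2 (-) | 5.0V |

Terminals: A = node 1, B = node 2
Nodal analysis, taking node 2 as the 0 V reference.
Source V1 fixes V_0 = 5 V.
KCL at each unknown node (sum of currents leaving = 0; resistances in Ω):
  Node 1: (V_1 - 5)/150 + (V_1 - 0)/60 = 0
Collecting terms: 0.02333 × V_1 = 0.03333  =>  V_1 = 1.429 V
The requested potential is V_1 = 1.429 V.

Final answer: V_1 = 1.429 V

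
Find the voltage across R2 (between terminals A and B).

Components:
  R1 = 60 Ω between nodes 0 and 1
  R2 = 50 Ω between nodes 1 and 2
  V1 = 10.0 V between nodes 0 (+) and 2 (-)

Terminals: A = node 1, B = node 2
R1 and R2 are in series across V1 (node 0 → node 1 → node 2), and the output A–B is taken across R2, so this is a voltage divider.
Series current: I = V1/(R1 + R2) = 10/(60 + 50) = 10/110 = 0.09091 A
V_R2 = I × R2 = V1 × R2/(R1 + R2) = 10 × 50/110 = 4.545 V

Final answer: 4.545 V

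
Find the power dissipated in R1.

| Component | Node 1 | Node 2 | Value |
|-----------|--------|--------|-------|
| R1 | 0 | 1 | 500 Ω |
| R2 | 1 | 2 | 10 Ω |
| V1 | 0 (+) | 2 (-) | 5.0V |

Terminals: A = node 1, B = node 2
Nodal analysis, taking node 2 as the 0 V reference.
Source V1 fixes V_0 = 5 V.
KCL at each unknown node (sum of currents leaving = 0; resistances in Ω):
  Node 1: (V_1 - 5)/500 + (V_1 - 0)/10 = 0
Collecting terms: 0.102 × V_1 = 0.01  =>  V_1 = 0.09804 V
I_R1 = (V_0 - V_1)/R1 = (5 - 0.09804)/500 = 0.009804 A
P_R1 = I_R1² × R1 = (0.009804)² × 500 = 0.04806 W

Final answer: 0.04806 W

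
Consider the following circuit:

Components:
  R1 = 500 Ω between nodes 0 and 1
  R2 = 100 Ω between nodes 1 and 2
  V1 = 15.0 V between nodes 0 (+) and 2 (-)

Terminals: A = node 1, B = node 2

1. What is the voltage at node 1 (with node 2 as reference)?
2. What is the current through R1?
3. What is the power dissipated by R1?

Nodal analysis, taking node 2 as the 0 V reference.
Source V1 fixes V_0 = 15 V.
KCL at each unknown node (sum of currents leaving = 0; resistances in Ω):
  Node 1: (V_1 - 15)/500 + (V_1 - 0)/100 = 0
Collecting terms: 0.012 × V_1 = 0.03  =>  V_1 = 2.5 V
Part 1:
  Read off the nodal solution: V_1 = 2.5 V
Part 2:
  I_R1 = (V_0 - V_1)/R1 = (15 - 2.5)/500 = 0.025 A
  Magnitude: I_R1 = 0.025 A
Part 3:
  I_R1 = (V_0 - V_1)/R1 = (15 - 2.5)/500 = 0.025 A
  P_R1 = I_R1² × R1 = (0.025)² × 500 = 0.3125 W

Final answers:
1. V_1 = 2.5 V
2. I_R1 = 0.025 A
3. P_R1 = 0.3125 W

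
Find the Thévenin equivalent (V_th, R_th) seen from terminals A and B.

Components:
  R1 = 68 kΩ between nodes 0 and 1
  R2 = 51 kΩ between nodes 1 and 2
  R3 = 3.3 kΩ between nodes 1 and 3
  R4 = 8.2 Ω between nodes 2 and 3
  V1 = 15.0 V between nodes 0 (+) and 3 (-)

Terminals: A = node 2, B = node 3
Step 1 — V_th is the open-circuit voltage V_A - V_B (nothing connected across the terminals).
Nodal analysis, taking node 3 as the 0 V reference.
Source V1 fixes V_0 = 15 V.
KCL at each unknown node (sum of currents leaving = 0; resistances in Ω):
  Node 1: (V_1 - 15)/68000 + (V_1 - V_2)/51000 + (V_1 - 0)/3300 = 0
  Node 2: (V_2 - V_1)/51000 + (V_2 - 0)/8.2 = 0
Collecting terms (coefficients in siemens):
  0.0003373·V_1 - 0.00001961·V_2 = 0.0002206
  0.122·V_2 - 0.00001961·V_1 = 0
Determinant D = (0.0003373)(0.122) - (-0.00001961)(-0.00001961) = 0.00004115
V_1 = [(0.0002206)(0.122) - (-0.00001961)(0)]/D = 0.6539 V
V_2 = [(0.0003373)(0) - (0.0002206)(-0.00001961)]/D = 0.0001051 V
V_th = V_2 - V_3 = 0.0001051 - 0 = 0.0001051 V
Step 2 — R_th: zero the source — replace V1 by a short circuit (node 3 merges into node 0) — and find the resistance seen between A (node 2) and B (node 0).
Reduce the network between node 2 (A) and node 0 (B) by series/parallel combination:
  Rp1 = R1 ‖ R3 (parallel, both between nodes 0 and 1) = 1/(1/68000 + 1/3300) = 3147 Ω
  Rs1 = R2 + Rp1 (series, joined only at node 1) = 51000 + 3147 = 54150 Ω
  Rp2 = R4 ‖ Rs1 (parallel, both between nodes 0 and 2) = 1/(1/8.2 + 1/54150) = 8.199 Ω
R_th = 8.199 Ω

Final answer: V_th = 0.0001051 V, R_th = 8.199 Ω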